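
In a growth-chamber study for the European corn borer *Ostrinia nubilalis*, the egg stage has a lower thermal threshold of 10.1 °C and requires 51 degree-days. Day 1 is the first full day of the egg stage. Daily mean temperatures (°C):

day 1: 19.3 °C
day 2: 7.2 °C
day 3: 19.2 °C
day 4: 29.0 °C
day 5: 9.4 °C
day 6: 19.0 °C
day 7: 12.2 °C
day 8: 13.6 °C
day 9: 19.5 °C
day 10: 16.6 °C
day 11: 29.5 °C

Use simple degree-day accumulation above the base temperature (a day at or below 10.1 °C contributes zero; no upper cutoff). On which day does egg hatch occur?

day 8

Daily DD above 10.1 °C: 9.2, 0.0, 9.1, 18.9, 0.0, 8.9, 2.1, 3.5, 9.4, 6.5, 19.4.
Cumulative: 9.2, 9.2, 18.3, 37.2, 37.2, 46.1, 48.2, 51.7, 61.1, 67.6, 87.0.
The total first reaches 51 DD on day 8.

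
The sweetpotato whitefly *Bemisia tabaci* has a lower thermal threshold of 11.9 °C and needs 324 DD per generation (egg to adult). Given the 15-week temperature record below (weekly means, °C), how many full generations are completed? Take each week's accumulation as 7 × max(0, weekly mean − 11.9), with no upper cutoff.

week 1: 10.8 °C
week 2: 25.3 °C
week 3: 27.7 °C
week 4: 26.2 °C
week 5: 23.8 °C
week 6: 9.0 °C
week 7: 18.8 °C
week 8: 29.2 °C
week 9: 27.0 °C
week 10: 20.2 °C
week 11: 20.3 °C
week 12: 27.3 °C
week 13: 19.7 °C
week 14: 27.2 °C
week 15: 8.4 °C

3 generations

Weekly DD (7 × max(0, T̄ − 11.9)): 0.0, 93.8, 110.6, 100.1, 83.3, 0.0, 48.3, 121.1, 105.7, 58.1, 58.8, 107.8, 54.6, 107.1, 0.0.
Season total = 1049.3 DD.
Complete generations = ⌊1049.3 / 324⌋ = 3.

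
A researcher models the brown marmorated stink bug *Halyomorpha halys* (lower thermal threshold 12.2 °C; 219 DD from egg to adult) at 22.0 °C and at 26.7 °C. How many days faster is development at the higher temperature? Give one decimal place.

7.2 days

At 22.0 °C: 219 / (22.0 − 12.2) = 219 / 9.8 = 22.347 d.
At 26.7 °C: 219 / (26.7 − 12.2) = 219 / 14.5 = 15.103 d.
Difference = |22.347 − 15.103| = 7.243 ≈ 7.2 days.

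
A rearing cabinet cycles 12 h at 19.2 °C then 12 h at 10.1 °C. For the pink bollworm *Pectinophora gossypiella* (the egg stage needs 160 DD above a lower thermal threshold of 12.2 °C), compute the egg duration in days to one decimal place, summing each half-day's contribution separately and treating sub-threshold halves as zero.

Day half: max(0, 19.2 − 12.2) × 0.5 = 7.0 × 0.5 = 3.50 DD.
Night half: max(0, 10.1 − 12.2) × 0.5 = 0.0 × 0.5 = 0.00 DD.
Per 24 h: 3.50 DD/day.
Duration = 160 / 3.50 = 45.714 ≈ 45.7 days.

45.7 days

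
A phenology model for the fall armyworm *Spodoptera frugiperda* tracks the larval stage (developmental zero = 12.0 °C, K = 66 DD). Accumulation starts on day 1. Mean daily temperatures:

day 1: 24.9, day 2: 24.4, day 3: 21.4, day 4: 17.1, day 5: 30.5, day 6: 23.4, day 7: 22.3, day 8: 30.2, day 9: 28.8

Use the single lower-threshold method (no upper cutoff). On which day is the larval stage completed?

Daily DD above 12.0 °C: 12.9, 12.4, 9.4, 5.1, 18.5, 11.4, 10.3, 18.2, 16.8.
Cumulative: 12.9, 25.3, 34.7, 39.8, 58.3, 69.7, 80.0, 98.2, 115.0.
The total first reaches 66 DD on day 6.

day 6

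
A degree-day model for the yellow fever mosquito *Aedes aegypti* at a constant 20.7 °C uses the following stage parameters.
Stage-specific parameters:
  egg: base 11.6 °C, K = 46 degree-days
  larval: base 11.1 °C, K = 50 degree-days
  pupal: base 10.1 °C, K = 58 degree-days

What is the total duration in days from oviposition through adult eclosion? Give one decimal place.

egg: 46 / (20.7 − 11.6) = 46 / 9.1 = 5.055 d.
larval: 50 / (20.7 − 11.1) = 50 / 9.6 = 5.208 d.
pupal: 58 / (20.7 − 10.1) = 58 / 10.6 = 5.472 d.
Sum = 15.735 ≈ 15.7 days.

15.7 days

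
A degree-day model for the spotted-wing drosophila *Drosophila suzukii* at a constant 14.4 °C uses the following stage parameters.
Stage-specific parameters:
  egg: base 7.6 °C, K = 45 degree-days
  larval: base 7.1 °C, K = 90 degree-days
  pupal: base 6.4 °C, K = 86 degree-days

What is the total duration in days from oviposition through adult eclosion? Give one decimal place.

29.7 days

egg: 45 / (14.4 − 7.6) = 45 / 6.8 = 6.618 d.
larval: 90 / (14.4 − 7.1) = 90 / 7.3 = 12.329 d.
pupal: 86 / (14.4 − 6.4) = 86 / 8.0 = 10.750 d.
Sum = 29.696 ≈ 29.7 days.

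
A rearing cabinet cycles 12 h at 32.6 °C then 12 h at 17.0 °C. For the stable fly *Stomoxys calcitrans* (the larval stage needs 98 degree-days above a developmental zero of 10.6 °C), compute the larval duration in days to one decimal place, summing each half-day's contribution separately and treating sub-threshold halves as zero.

6.9 days

Day half: max(0, 32.6 − 10.6) × 0.5 = 22.0 × 0.5 = 11.00 DD.
Night half: max(0, 17.0 − 10.6) × 0.5 = 6.4 × 0.5 = 3.20 DD.
Per 24 h: 14.20 DD/day.
Duration = 98 / 14.20 = 6.901 ≈ 6.9 days.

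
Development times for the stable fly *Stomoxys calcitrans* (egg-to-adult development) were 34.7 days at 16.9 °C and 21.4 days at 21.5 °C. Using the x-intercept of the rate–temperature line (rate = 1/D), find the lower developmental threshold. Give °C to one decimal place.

9.5 °C

Equal thermal constants: D₁(T₁ − T_b) = D₂(T₂ − T_b).
34.7·(16.9 − T_b) = 21.4·(21.5 − T_b)
T_b = (34.7·16.9 − 21.4·21.5) / (34.7 − 21.4) = 126.33 / 13.3 = 9.498 °C ≈ 9.5 °C.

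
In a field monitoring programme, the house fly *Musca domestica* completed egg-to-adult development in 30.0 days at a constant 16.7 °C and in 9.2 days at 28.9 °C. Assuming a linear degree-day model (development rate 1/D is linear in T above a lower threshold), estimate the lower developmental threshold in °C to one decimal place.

11.3 °C

Linear rate model ⇒ the product D·(T − T_b) is constant across temperatures.
30.0·(16.7 − T_b) = 9.2·(28.9 − T_b)
T_b = (30.0·16.7 − 9.2·28.9) / (30.0 − 9.2) = 235.12 / 20.8 = 11.304 °C ≈ 11.3 °C.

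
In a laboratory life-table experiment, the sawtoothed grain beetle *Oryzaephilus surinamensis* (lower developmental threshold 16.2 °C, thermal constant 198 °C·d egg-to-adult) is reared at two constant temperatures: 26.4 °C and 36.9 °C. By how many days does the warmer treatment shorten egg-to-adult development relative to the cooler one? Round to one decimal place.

At 26.4 °C: 198 / (26.4 − 16.2) = 198 / 10.2 = 19.412 d.
At 36.9 °C: 198 / (36.9 − 16.2) = 198 / 20.7 = 9.565 d.
Difference = |19.412 − 9.565| = 9.847 ≈ 9.8 days.

9.8 days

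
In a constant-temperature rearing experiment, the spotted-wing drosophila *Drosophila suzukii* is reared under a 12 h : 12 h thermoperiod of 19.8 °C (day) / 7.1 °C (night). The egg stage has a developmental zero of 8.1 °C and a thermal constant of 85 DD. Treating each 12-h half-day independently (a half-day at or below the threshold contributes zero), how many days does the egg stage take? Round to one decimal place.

14.5 days

Day half: max(0, 19.8 − 8.1) × 0.5 = 11.7 × 0.5 = 5.85 DD.
Night half: max(0, 7.1 − 8.1) × 0.5 = 0.0 × 0.5 = 0.00 DD.
Per 24 h: 5.85 DD/day.
Duration = 85 / 5.85 = 14.530 ≈ 14.5 days.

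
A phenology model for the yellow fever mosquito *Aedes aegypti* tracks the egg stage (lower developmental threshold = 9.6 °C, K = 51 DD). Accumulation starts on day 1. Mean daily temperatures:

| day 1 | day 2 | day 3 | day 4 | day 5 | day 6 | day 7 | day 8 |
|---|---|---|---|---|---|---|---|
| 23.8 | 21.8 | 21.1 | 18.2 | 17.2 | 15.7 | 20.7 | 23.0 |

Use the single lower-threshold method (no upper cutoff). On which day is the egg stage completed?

day 5

Daily DD above 9.6 °C: 14.2, 12.2, 11.5, 8.6, 7.6, 6.1, 11.1, 13.4.
Cumulative: 14.2, 26.4, 37.9, 46.5, 54.1, 60.2, 71.3, 84.7.
The total first reaches 51 DD on day 5.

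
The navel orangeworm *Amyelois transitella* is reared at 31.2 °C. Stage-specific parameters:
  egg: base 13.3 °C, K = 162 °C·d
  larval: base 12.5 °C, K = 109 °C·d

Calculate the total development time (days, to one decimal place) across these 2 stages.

14.9 days

egg: 162 / (31.2 − 13.3) = 162 / 17.9 = 9.050 d.
larval: 109 / (31.2 − 12.5) = 109 / 18.7 = 5.829 d.
Sum = 14.879 ≈ 14.9 days.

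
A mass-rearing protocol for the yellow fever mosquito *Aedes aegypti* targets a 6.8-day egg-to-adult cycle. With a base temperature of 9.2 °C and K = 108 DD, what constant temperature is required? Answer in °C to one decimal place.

25.1 °C

Required daily accumulation = 108 / 6.8 = 15.882 DD/day.
T = T_base + 15.882 = 9.2 + 15.882 = 25.082 ≈ 25.1 °C.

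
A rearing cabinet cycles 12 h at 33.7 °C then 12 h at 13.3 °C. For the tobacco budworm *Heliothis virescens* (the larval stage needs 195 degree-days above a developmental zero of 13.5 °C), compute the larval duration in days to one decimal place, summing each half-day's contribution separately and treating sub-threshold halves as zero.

Day half: max(0, 33.7 − 13.5) × 0.5 = 20.2 × 0.5 = 10.10 DD.
Night half: max(0, 13.3 − 13.5) × 0.5 = 0.0 × 0.5 = 0.00 DD.
Per 24 h: 10.10 DD/day.
Duration = 195 / 10.10 = 19.307 ≈ 19.3 days.

19.3 days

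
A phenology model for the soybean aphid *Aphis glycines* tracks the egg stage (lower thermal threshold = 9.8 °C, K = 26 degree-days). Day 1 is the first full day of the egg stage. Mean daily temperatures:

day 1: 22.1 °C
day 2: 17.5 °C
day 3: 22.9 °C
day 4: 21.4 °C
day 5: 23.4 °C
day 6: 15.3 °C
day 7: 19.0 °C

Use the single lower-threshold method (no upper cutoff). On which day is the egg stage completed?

day 3

Daily DD above 9.8 °C: 12.3, 7.7, 13.1, 11.6, 13.6, 5.5, 9.2.
Cumulative: 12.3, 20.0, 33.1, 44.7, 58.3, 63.8, 73.0.
The total first reaches 26 DD on day 3.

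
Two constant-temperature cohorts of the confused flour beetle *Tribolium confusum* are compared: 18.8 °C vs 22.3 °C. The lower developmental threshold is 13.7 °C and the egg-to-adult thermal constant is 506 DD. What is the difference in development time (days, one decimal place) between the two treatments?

At 18.8 °C: 506 / (18.8 − 13.7) = 506 / 5.1 = 99.216 d.
At 22.3 °C: 506 / (22.3 − 13.7) = 506 / 8.6 = 58.837 d.
Difference = |99.216 − 58.837| = 40.378 ≈ 40.4 days.

40.4 days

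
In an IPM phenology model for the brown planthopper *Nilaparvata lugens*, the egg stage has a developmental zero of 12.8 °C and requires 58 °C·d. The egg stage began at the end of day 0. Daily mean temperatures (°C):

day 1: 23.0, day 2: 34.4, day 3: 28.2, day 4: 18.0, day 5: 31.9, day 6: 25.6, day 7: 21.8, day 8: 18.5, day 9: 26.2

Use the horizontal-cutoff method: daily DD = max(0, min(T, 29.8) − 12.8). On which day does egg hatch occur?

day 5

Daily DD above 12.8 °C (capped at 17.0): 10.2, 17.0, 15.4, 5.2, 17.0, 12.8, 9.0, 5.7, 13.4.
Cumulative: 10.2, 27.2, 42.6, 47.8, 64.8, 77.6, 86.6, 92.3, 105.7.
The total first reaches 58 DD on day 5.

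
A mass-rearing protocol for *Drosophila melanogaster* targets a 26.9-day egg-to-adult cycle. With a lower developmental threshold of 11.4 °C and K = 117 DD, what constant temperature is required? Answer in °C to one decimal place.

Required daily accumulation = 117 / 26.9 = 4.349 DD/day.
T = T_base + 4.349 = 11.4 + 4.349 = 15.749 ≈ 15.7 °C.

15.7 °C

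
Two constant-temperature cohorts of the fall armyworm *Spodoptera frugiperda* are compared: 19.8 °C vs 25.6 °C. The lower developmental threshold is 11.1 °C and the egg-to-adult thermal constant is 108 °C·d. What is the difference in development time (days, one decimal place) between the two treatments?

At 19.8 °C: 108 / (19.8 − 11.1) = 108 / 8.7 = 12.414 d.
At 25.6 °C: 108 / (25.6 − 11.1) = 108 / 14.5 = 7.448 d.
Difference = |12.414 − 7.448| = 4.966 ≈ 5.0 days.

5.0 days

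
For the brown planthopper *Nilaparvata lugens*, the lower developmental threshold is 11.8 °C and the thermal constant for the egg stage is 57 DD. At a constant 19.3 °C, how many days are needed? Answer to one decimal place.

7.6 days

Daily accumulation = 19.3 − 11.8 = 7.5 DD/day.
Duration = 57 / 7.5 = 7.600 ≈ 7.6 days.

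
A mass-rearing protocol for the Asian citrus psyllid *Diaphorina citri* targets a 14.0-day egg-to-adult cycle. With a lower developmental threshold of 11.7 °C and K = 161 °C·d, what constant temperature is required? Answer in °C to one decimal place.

Required daily accumulation = 161 / 14.0 = 11.500 DD/day.
T = T_base + 11.500 = 11.7 + 11.500 = 23.200 ≈ 23.2 °C.

23.2 °C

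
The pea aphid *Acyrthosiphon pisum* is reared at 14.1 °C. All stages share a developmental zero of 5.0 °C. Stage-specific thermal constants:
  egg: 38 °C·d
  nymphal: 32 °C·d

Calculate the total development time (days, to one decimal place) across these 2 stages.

Daily accumulation at 14.1 °C = 14.1 − 5.0 = 9.1 DD/day.
Total K = 38 + 32 = 70 DD.
Total duration = 70 / 9.1 = 7.692 ≈ 7.7 days.

7.7 days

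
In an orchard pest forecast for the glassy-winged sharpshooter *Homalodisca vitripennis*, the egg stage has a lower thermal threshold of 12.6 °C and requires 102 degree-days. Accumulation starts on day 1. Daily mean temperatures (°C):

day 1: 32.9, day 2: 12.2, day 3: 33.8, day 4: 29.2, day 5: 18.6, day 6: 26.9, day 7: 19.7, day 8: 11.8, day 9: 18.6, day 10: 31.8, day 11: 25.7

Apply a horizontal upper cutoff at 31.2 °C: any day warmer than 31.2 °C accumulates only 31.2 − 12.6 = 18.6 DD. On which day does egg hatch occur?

Daily DD above 12.6 °C (capped at 18.6): 18.6, 0.0, 18.6, 16.6, 6.0, 14.3, 7.1, 0.0, 6.0, 18.6, 13.1.
Cumulative: 18.6, 18.6, 37.2, 53.8, 59.8, 74.1, 81.2, 81.2, 87.2, 105.8, 118.9.
The total first reaches 102 DD on day 10.

day 10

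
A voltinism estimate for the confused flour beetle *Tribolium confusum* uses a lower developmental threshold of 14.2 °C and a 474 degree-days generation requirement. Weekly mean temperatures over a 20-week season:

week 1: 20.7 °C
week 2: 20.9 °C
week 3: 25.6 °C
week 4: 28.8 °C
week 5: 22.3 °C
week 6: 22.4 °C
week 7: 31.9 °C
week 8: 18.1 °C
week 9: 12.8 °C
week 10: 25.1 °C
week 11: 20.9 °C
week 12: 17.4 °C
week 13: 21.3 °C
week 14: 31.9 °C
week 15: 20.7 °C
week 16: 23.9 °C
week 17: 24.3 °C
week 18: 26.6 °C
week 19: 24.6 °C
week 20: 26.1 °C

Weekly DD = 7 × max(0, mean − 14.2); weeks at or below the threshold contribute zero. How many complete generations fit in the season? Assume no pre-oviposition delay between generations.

Weekly DD (7 × max(0, T̄ − 14.2)): 45.5, 46.9, 79.8, 102.2, 56.7, 57.4, 123.9, 27.3, 0.0, 76.3, 46.9, 22.4, 49.7, 123.9, 45.5, 67.9, 70.7, 86.8, 72.8, 83.3.
Season total = 1285.9 DD.
Complete generations = ⌊1285.9 / 474⌋ = 2.

2 generations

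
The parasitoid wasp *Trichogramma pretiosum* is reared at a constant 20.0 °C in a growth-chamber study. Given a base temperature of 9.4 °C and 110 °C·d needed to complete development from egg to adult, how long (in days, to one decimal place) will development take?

Daily accumulation = 20.0 − 9.4 = 10.6 DD/day.
Duration = 110 / 10.6 = 10.377 ≈ 10.4 days.

10.4 days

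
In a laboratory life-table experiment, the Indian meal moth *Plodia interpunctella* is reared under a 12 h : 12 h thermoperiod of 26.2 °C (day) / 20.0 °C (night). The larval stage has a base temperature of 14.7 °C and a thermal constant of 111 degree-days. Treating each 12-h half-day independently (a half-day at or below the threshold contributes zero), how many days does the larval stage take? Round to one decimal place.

13.2 days

Day half: max(0, 26.2 − 14.7) × 0.5 = 11.5 × 0.5 = 5.75 DD.
Night half: max(0, 20.0 − 14.7) × 0.5 = 5.3 × 0.5 = 2.65 DD.
Per 24 h: 8.40 DD/day.
Duration = 111 / 8.40 = 13.214 ≈ 13.2 days.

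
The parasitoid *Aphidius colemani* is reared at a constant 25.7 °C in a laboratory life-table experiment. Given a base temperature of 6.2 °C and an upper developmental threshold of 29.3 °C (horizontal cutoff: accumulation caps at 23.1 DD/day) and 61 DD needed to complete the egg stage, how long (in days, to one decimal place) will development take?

3.1 days

Daily accumulation = 25.7 − 6.2 = 19.5 DD/day.
Duration = 61 / 19.5 = 3.128 ≈ 3.1 days.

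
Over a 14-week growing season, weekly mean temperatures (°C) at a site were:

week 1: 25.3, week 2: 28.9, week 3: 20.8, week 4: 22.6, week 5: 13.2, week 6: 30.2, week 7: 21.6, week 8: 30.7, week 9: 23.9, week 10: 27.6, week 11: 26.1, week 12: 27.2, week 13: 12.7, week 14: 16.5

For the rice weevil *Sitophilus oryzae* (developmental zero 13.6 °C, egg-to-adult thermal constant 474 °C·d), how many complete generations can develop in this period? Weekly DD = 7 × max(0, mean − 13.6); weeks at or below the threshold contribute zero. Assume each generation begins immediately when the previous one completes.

Weekly DD (7 × max(0, T̄ − 13.6)): 81.9, 107.1, 50.4, 63.0, 0.0, 116.2, 56.0, 119.7, 72.1, 98.0, 87.5, 95.2, 0.0, 20.3.
Season total = 967.4 DD.
Complete generations = ⌊967.4 / 474⌋ = 2.

2 generations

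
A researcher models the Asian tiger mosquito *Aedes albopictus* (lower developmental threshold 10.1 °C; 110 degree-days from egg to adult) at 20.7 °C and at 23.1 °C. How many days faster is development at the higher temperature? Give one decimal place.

At 20.7 °C: 110 / (20.7 − 10.1) = 110 / 10.6 = 10.377 d.
At 23.1 °C: 110 / (23.1 − 10.1) = 110 / 13.0 = 8.462 d.
Difference = |10.377 − 8.462| = 1.916 ≈ 1.9 days.

1.9 days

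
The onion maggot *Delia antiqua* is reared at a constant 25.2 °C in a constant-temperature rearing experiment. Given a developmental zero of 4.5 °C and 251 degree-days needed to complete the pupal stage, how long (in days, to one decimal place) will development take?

12.1 days

Daily accumulation = 25.2 − 4.5 = 20.7 DD/day.
Duration = 251 / 20.7 = 12.126 ≈ 12.1 days.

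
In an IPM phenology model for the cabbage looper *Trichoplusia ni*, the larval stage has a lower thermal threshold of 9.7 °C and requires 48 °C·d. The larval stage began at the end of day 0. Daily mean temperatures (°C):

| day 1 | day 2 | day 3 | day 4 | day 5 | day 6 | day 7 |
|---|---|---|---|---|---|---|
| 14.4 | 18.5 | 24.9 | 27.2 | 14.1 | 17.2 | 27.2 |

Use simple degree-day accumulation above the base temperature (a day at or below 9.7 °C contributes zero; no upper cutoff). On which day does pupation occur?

Daily DD above 9.7 °C: 4.7, 8.8, 15.2, 17.5, 4.4, 7.5, 17.5.
Cumulative: 4.7, 13.5, 28.7, 46.2, 50.6, 58.1, 75.6.
The total first reaches 48 DD on day 5.

day 5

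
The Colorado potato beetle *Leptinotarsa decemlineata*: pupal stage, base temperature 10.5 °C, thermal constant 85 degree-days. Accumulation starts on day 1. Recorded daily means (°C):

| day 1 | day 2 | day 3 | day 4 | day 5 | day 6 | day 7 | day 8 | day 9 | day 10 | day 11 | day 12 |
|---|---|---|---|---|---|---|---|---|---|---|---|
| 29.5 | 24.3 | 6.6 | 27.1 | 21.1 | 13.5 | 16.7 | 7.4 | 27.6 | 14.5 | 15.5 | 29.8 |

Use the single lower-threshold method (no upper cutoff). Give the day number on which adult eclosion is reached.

Daily DD above 10.5 °C: 19.0, 13.8, 0.0, 16.6, 10.6, 3.0, 6.2, 0.0, 17.1, 4.0, 5.0, 19.3.
Cumulative: 19.0, 32.8, 32.8, 49.4, 60.0, 63.0, 69.2, 69.2, 86.3, 90.3, 95.3, 114.6.
The total first reaches 85 DD on day 9.

day 9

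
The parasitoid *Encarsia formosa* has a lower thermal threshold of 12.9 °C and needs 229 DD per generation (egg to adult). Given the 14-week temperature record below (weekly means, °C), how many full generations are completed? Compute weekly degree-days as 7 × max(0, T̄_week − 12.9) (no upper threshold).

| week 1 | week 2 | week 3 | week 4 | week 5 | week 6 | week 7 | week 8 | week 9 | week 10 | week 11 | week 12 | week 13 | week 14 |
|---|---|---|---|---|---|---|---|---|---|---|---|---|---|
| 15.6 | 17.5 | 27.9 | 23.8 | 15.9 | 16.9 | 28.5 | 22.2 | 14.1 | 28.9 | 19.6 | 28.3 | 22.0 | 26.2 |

Weekly DD (7 × max(0, T̄ − 12.9)): 18.9, 32.2, 105.0, 76.3, 21.0, 28.0, 109.2, 65.1, 8.4, 112.0, 46.9, 107.8, 63.7, 93.1.
Season total = 887.6 DD.
Complete generations = ⌊887.6 / 229⌋ = 3.

3 generations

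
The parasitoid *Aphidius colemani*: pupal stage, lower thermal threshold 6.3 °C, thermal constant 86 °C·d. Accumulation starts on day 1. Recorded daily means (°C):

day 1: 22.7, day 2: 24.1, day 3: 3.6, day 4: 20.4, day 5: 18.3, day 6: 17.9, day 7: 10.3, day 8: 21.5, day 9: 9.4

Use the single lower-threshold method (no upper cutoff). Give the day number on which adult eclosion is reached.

Daily DD above 6.3 °C: 16.4, 17.8, 0.0, 14.1, 12.0, 11.6, 4.0, 15.2, 3.1.
Cumulative: 16.4, 34.2, 34.2, 48.3, 60.3, 71.9, 75.9, 91.1, 94.2.
The total first reaches 86 DD on day 8.

day 8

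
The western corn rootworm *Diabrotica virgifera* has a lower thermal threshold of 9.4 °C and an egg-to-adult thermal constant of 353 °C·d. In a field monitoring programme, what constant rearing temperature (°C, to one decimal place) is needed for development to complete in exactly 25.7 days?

Required daily accumulation = 353 / 25.7 = 13.735 DD/day.
T = T_base + 13.735 = 9.4 + 13.735 = 23.135 ≈ 23.1 °C.

23.1 °C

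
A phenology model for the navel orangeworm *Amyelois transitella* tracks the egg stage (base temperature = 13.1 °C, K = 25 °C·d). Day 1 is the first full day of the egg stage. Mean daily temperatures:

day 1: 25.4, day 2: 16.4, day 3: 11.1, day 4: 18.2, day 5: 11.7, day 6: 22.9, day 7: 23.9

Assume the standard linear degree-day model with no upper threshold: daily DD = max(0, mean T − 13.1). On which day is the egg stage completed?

Daily DD above 13.1 °C: 12.3, 3.3, 0.0, 5.1, 0.0, 9.8, 10.8.
Cumulative: 12.3, 15.6, 15.6, 20.7, 20.7, 30.5, 41.3.
The total first reaches 25 DD on day 6.

day 6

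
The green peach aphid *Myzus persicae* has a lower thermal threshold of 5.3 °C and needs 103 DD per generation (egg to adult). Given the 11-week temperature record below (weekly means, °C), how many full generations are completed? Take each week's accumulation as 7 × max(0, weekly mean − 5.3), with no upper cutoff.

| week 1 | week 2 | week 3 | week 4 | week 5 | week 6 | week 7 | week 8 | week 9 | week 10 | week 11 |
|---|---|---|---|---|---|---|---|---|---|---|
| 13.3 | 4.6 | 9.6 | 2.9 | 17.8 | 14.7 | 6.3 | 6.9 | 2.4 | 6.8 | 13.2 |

Weekly DD (7 × max(0, T̄ − 5.3)): 56.0, 0.0, 30.1, 0.0, 87.5, 65.8, 7.0, 11.2, 0.0, 10.5, 55.3.
Season total = 323.4 DD.
Complete generations = ⌊323.4 / 103⌋ = 3.

3 generations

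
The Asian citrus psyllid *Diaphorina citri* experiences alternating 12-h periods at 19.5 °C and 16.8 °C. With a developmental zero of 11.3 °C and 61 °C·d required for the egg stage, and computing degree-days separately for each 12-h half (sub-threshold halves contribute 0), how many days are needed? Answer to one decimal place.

Day half: max(0, 19.5 − 11.3) × 0.5 = 8.2 × 0.5 = 4.10 DD.
Night half: max(0, 16.8 − 11.3) × 0.5 = 5.5 × 0.5 = 2.75 DD.
Per 24 h: 6.85 DD/day.
Duration = 61 / 6.85 = 8.905 ≈ 8.9 days.

8.9 days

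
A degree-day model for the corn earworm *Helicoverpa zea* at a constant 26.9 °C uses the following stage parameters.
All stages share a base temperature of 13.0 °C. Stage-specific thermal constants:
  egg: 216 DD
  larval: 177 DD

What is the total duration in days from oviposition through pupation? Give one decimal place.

28.3 days

Daily accumulation at 26.9 °C = 26.9 − 13.0 = 13.9 DD/day.
Total K = 216 + 177 = 393 DD.
Total duration = 393 / 13.9 = 28.273 ≈ 28.3 days.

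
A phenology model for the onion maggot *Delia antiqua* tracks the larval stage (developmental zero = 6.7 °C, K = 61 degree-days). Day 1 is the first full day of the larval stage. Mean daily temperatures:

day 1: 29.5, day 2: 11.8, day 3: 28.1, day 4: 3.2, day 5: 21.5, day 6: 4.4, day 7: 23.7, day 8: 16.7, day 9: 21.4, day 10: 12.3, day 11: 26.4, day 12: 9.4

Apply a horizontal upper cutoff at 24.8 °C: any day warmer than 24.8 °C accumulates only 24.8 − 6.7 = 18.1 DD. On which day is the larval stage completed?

day 7

Daily DD above 6.7 °C (capped at 18.1): 18.1, 5.1, 18.1, 0.0, 14.8, 0.0, 17.0, 10.0, 14.7, 5.6, 18.1, 2.7.
Cumulative: 18.1, 23.2, 41.3, 41.3, 56.1, 56.1, 73.1, 83.1, 97.8, 103.4, 121.5, 124.2.
The total first reaches 61 DD on day 7.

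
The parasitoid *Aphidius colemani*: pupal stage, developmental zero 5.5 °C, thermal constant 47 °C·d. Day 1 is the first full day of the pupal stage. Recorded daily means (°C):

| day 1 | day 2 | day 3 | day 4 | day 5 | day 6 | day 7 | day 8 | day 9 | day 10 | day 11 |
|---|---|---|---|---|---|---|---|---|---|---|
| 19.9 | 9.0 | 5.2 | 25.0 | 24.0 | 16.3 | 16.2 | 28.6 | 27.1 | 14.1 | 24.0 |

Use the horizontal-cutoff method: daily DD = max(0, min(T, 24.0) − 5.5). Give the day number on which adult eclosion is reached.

Daily DD above 5.5 °C (capped at 18.5): 14.4, 3.5, 0.0, 18.5, 18.5, 10.8, 10.7, 18.5, 18.5, 8.6, 18.5.
Cumulative: 14.4, 17.9, 17.9, 36.4, 54.9, 65.7, 76.4, 94.9, 113.4, 122.0, 140.5.
The total first reaches 47 DD on day 5.

day 5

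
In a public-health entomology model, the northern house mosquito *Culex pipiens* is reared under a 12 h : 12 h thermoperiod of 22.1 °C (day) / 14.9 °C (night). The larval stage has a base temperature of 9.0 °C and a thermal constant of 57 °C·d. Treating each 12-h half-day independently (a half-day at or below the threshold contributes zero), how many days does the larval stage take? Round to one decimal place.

Day half: max(0, 22.1 − 9.0) × 0.5 = 13.1 × 0.5 = 6.55 DD.
Night half: max(0, 14.9 − 9.0) × 0.5 = 5.9 × 0.5 = 2.95 DD.
Per 24 h: 9.50 DD/day.
Duration = 57 / 9.50 = 6.000 ≈ 6.0 days.

6.0 days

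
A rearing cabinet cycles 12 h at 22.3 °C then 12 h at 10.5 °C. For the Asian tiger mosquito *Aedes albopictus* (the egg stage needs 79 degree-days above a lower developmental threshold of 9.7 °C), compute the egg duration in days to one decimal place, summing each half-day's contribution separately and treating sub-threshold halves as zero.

11.8 days

Day half: max(0, 22.3 − 9.7) × 0.5 = 12.6 × 0.5 = 6.30 DD.
Night half: max(0, 10.5 − 9.7) × 0.5 = 0.8 × 0.5 = 0.40 DD.
Per 24 h: 6.70 DD/day.
Duration = 79 / 6.70 = 11.791 ≈ 11.8 days.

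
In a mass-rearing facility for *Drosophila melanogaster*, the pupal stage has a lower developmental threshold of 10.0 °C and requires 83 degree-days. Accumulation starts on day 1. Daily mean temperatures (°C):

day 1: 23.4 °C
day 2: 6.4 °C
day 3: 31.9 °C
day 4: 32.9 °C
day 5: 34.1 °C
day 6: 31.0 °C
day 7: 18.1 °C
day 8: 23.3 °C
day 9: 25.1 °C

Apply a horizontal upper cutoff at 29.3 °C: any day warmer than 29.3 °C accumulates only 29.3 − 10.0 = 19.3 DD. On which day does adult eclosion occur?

Daily DD above 10.0 °C (capped at 19.3): 13.4, 0.0, 19.3, 19.3, 19.3, 19.3, 8.1, 13.3, 15.1.
Cumulative: 13.4, 13.4, 32.7, 52.0, 71.3, 90.6, 98.7, 112.0, 127.1.
The total first reaches 83 DD on day 6.

day 6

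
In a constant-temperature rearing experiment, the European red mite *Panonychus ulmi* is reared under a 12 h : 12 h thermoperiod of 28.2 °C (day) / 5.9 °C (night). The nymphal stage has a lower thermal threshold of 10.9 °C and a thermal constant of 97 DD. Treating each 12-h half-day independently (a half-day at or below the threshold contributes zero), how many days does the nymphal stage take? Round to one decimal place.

Day half: max(0, 28.2 − 10.9) × 0.5 = 17.3 × 0.5 = 8.65 DD.
Night half: max(0, 5.9 − 10.9) × 0.5 = 0.0 × 0.5 = 0.00 DD.
Per 24 h: 8.65 DD/day.
Duration = 97 / 8.65 = 11.214 ≈ 11.2 days.

11.2 days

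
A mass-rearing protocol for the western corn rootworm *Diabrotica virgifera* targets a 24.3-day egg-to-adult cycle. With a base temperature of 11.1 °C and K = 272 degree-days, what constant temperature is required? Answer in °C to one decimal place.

22.3 °C

Required daily accumulation = 272 / 24.3 = 11.193 DD/day.
T = T_base + 11.193 = 11.1 + 11.193 = 22.293 ≈ 22.3 °C.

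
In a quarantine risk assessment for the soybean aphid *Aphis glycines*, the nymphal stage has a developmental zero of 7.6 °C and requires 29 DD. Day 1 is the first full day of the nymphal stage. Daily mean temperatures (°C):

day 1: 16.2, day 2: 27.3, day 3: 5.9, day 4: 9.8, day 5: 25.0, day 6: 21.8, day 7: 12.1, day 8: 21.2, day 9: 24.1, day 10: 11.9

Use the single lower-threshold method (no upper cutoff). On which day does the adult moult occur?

day 4

Daily DD above 7.6 °C: 8.6, 19.7, 0.0, 2.2, 17.4, 14.2, 4.5, 13.6, 16.5, 4.3.
Cumulative: 8.6, 28.3, 28.3, 30.5, 47.9, 62.1, 66.6, 80.2, 96.7, 101.0.
The total first reaches 29 DD on day 4.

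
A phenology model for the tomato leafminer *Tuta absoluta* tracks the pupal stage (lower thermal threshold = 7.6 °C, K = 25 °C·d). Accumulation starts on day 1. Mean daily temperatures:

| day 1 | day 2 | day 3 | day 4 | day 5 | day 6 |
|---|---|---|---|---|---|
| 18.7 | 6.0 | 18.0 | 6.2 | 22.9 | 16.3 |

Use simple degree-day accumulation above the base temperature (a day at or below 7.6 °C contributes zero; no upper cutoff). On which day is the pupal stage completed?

day 5

Daily DD above 7.6 °C: 11.1, 0.0, 10.4, 0.0, 15.3, 8.7.
Cumulative: 11.1, 11.1, 21.5, 21.5, 36.8, 45.5.
The total first reaches 25 DD on day 5.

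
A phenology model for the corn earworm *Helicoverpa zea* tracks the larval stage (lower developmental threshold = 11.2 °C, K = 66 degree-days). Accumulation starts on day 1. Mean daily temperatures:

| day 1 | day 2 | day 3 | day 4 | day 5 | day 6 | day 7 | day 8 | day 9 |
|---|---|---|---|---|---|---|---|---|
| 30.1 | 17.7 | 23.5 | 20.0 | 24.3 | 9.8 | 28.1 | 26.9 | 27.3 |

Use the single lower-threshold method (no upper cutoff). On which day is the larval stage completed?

day 7

Daily DD above 11.2 °C: 18.9, 6.5, 12.3, 8.8, 13.1, 0.0, 16.9, 15.7, 16.1.
Cumulative: 18.9, 25.4, 37.7, 46.5, 59.6, 59.6, 76.5, 92.2, 108.3.
The total first reaches 66 DD on day 7.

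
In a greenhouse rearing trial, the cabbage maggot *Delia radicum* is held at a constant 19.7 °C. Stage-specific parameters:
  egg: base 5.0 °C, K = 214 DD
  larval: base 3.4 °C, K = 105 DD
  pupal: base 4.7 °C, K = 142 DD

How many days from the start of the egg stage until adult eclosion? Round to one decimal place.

30.5 days

egg: 214 / (19.7 − 5.0) = 214 / 14.7 = 14.558 d.
larval: 105 / (19.7 − 3.4) = 105 / 16.3 = 6.442 d.
pupal: 142 / (19.7 − 4.7) = 142 / 15.0 = 9.467 d.
Sum = 30.466 ≈ 30.5 days.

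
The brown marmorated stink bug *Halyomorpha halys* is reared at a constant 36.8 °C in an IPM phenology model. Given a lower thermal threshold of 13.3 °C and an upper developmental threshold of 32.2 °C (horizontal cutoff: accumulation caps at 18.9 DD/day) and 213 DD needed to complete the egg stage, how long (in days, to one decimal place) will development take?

11.3 days

Temperature 36.8 °C exceeds the upper threshold, so daily accumulation caps at 32.2 − 13.3 = 18.9 DD/day.
Duration = 213 / 18.9 = 11.270 ≈ 11.3 days.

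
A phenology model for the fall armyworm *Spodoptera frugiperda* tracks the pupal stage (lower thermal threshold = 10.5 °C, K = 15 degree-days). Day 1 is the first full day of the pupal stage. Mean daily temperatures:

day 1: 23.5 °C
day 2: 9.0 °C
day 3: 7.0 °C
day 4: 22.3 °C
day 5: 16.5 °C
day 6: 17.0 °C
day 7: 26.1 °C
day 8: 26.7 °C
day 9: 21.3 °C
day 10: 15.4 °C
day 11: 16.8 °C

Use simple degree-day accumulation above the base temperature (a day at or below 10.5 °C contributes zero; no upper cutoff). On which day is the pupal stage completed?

Daily DD above 10.5 °C: 13.0, 0.0, 0.0, 11.8, 6.0, 6.5, 15.6, 16.2, 10.8, 4.9, 6.3.
Cumulative: 13.0, 13.0, 13.0, 24.8, 30.8, 37.3, 52.9, 69.1, 79.9, 84.8, 91.1.
The total first reaches 15 DD on day 4.

day 4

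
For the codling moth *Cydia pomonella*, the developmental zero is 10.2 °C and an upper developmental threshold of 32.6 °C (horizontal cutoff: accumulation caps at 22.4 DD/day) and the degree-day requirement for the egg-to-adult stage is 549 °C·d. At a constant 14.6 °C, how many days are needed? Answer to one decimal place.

124.8 days

Daily accumulation = 14.6 − 10.2 = 4.4 DD/day.
Duration = 549 / 4.4 = 124.773 ≈ 124.8 days.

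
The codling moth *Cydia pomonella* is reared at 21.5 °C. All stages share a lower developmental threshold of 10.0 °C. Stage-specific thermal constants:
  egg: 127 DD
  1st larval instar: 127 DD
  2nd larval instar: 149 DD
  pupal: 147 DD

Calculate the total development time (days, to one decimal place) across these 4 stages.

47.8 days

Daily accumulation at 21.5 °C = 21.5 − 10.0 = 11.5 DD/day.
Total K = 127 + 127 + 149 + 147 = 550 DD.
Total duration = 550 / 11.5 = 47.826 ≈ 47.8 days.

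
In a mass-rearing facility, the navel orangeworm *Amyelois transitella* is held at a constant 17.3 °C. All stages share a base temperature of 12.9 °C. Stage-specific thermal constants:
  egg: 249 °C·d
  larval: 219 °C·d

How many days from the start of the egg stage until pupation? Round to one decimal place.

Daily accumulation at 17.3 °C = 17.3 − 12.9 = 4.4 DD/day.
Total K = 249 + 219 = 468 DD.
Total duration = 468 / 4.4 = 106.364 ≈ 106.4 days.

106.4 days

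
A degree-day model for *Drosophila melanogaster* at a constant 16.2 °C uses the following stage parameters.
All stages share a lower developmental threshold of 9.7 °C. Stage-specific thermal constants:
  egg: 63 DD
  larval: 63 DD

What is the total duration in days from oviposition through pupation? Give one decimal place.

Daily accumulation at 16.2 °C = 16.2 − 9.7 = 6.5 DD/day.
Total K = 63 + 63 = 126 DD.
Total duration = 126 / 6.5 = 19.385 ≈ 19.4 days.

19.4 days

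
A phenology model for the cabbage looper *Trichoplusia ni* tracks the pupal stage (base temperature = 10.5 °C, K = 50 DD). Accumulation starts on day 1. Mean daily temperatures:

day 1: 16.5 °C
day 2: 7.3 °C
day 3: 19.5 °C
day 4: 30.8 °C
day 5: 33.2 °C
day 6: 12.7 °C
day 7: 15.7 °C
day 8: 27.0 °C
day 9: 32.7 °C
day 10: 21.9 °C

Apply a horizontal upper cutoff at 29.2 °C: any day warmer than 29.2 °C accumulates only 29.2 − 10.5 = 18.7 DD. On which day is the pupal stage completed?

day 5

Daily DD above 10.5 °C (capped at 18.7): 6.0, 0.0, 9.0, 18.7, 18.7, 2.2, 5.2, 16.5, 18.7, 11.4.
Cumulative: 6.0, 6.0, 15.0, 33.7, 52.4, 54.6, 59.8, 76.3, 95.0, 106.4.
The total first reaches 50 DD on day 5.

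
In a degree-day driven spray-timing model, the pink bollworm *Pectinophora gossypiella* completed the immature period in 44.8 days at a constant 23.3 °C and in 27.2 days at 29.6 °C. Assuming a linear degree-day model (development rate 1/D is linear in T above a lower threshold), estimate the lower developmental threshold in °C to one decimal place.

13.6 °C

Linear rate model ⇒ the product D·(T − T_b) is constant across temperatures.
44.8·(23.3 − T_b) = 27.2·(29.6 − T_b)
T_b = (44.8·23.3 − 27.2·29.6) / (44.8 − 27.2) = 238.72 / 17.6 = 13.564 °C ≈ 13.6 °C.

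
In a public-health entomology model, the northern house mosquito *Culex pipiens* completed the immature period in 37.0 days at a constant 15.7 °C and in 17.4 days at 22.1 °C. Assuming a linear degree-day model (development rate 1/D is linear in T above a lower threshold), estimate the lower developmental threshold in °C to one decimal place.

10.0 °C

Under the model K = D·(T − T_b), so D₁·(T₁ − T_b) = D₂·(T₂ − T_b).
37.0·(15.7 − T_b) = 17.4·(22.1 − T_b)
T_b = (37.0·15.7 − 17.4·22.1) / (37.0 − 17.4) = 196.36 / 19.6 = 10.018 °C ≈ 10.0 °C.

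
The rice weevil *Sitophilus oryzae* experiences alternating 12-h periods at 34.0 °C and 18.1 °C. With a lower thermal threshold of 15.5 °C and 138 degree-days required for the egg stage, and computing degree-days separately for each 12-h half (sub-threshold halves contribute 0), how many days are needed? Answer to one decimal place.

Day half: max(0, 34.0 − 15.5) × 0.5 = 18.5 × 0.5 = 9.25 DD.
Night half: max(0, 18.1 − 15.5) × 0.5 = 2.6 × 0.5 = 1.30 DD.
Per 24 h: 10.55 DD/day.
Duration = 138 / 10.55 = 13.081 ≈ 13.1 days.

13.1 days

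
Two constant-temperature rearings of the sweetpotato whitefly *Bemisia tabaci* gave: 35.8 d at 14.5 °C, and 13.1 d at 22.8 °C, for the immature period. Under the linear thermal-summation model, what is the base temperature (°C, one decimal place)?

Under the model K = D·(T − T_b), so D₁·(T₁ − T_b) = D₂·(T₂ − T_b).
35.8·(14.5 − T_b) = 13.1·(22.8 − T_b)
T_b = (35.8·14.5 − 13.1·22.8) / (35.8 − 13.1) = 220.42 / 22.7 = 9.710 °C ≈ 9.7 °C.

9.7 °C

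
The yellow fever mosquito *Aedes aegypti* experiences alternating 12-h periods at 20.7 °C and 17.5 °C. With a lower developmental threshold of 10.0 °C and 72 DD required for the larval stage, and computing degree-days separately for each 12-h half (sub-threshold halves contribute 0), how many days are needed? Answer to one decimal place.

Day half: max(0, 20.7 − 10.0) × 0.5 = 10.7 × 0.5 = 5.35 DD.
Night half: max(0, 17.5 − 10.0) × 0.5 = 7.5 × 0.5 = 3.75 DD.
Per 24 h: 9.10 DD/day.
Duration = 72 / 9.10 = 7.912 ≈ 7.9 days.

7.9 days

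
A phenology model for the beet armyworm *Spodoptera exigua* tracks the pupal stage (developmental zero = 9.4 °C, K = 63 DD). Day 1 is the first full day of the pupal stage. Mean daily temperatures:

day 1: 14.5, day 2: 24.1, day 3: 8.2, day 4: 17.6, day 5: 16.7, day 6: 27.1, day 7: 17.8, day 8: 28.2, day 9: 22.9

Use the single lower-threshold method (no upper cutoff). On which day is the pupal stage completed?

Daily DD above 9.4 °C: 5.1, 14.7, 0.0, 8.2, 7.3, 17.7, 8.4, 18.8, 13.5.
Cumulative: 5.1, 19.8, 19.8, 28.0, 35.3, 53.0, 61.4, 80.2, 93.7.
The total first reaches 63 DD on day 8.

day 8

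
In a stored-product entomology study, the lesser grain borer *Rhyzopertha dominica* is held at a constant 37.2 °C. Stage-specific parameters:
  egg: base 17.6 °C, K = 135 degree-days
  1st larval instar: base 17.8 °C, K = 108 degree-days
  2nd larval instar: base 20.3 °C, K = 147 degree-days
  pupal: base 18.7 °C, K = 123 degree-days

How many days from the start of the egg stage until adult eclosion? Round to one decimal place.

27.8 days

egg: 135 / (37.2 − 17.6) = 135 / 19.6 = 6.888 d.
1st larval instar: 108 / (37.2 − 17.8) = 108 / 19.4 = 5.567 d.
2nd larval instar: 147 / (37.2 − 20.3) = 147 / 16.9 = 8.698 d.
pupal: 123 / (37.2 − 18.7) = 123 / 18.5 = 6.649 d.
Sum = 27.802 ≈ 27.8 days.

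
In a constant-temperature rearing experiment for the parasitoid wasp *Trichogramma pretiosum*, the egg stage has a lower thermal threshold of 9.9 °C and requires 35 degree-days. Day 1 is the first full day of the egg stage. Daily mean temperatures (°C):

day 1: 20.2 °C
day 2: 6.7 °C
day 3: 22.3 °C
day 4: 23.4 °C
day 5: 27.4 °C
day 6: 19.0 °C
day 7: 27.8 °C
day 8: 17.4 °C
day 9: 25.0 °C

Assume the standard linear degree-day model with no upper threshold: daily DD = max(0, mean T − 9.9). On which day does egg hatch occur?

day 4

Daily DD above 9.9 °C: 10.3, 0.0, 12.4, 13.5, 17.5, 9.1, 17.9, 7.5, 15.1.
Cumulative: 10.3, 10.3, 22.7, 36.2, 53.7, 62.8, 80.7, 88.2, 103.3.
The total first reaches 35 DD on day 4.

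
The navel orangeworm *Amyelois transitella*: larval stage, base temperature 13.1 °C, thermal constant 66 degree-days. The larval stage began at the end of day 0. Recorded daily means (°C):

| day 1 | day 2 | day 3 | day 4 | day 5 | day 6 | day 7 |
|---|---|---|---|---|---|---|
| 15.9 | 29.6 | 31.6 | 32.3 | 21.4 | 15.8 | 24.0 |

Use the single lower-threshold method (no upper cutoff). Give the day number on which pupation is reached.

Daily DD above 13.1 °C: 2.8, 16.5, 18.5, 19.2, 8.3, 2.7, 10.9.
Cumulative: 2.8, 19.3, 37.8, 57.0, 65.3, 68.0, 78.9.
The total first reaches 66 DD on day 6.

day 6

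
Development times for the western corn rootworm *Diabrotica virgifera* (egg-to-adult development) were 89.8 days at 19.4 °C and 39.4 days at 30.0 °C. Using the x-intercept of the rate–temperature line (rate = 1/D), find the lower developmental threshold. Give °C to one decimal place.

11.1 °C

Under the model K = D·(T − T_b), so D₁·(T₁ − T_b) = D₂·(T₂ − T_b).
89.8·(19.4 − T_b) = 39.4·(30.0 − T_b)
T_b = (89.8·19.4 − 39.4·30.0) / (89.8 − 39.4) = 560.12 / 50.4 = 11.113 °C ≈ 11.1 °C.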